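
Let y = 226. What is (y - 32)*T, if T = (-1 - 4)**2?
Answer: 4850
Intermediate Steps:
T = 25 (T = (-5)**2 = 25)
(y - 32)*T = (226 - 32)*25 = 194*25 = 4850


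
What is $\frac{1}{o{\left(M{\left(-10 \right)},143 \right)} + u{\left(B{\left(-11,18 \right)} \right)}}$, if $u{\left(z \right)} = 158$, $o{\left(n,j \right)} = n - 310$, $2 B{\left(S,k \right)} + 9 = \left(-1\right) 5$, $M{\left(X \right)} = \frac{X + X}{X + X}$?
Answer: $- \frac{1}{151} \approx -0.0066225$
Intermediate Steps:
$M{\left(X \right)} = 1$ ($M{\left(X \right)} = \frac{2 X}{2 X} = 2 X \frac{1}{2 X} = 1$)
$B{\left(S,k \right)} = -7$ ($B{\left(S,k \right)} = - \frac{9}{2} + \frac{\left(-1\right) 5}{2} = - \frac{9}{2} + \frac{1}{2} \left(-5\right) = - \frac{9}{2} - \frac{5}{2} = -7$)
$o{\left(n,j \right)} = -310 + n$
$\frac{1}{o{\left(M{\left(-10 \right)},143 \right)} + u{\left(B{\left(-11,18 \right)} \right)}} = \frac{1}{\left(-310 + 1\right) + 158} = \frac{1}{-309 + 158} = \frac{1}{-151} = - \frac{1}{151}$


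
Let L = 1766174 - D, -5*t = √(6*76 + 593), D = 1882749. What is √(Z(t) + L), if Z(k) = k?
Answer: √(-2914375 - 5*√1049)/5 ≈ 341.44*I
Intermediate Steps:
t = -√1049/5 (t = -√(6*76 + 593)/5 = -√(456 + 593)/5 = -√1049/5 ≈ -6.4777)
L = -116575 (L = 1766174 - 1*1882749 = 1766174 - 1882749 = -116575)
√(Z(t) + L) = √(-√1049/5 - 116575) = √(-116575 - √1049/5)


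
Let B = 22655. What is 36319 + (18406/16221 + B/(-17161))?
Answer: 10110016871950/278368581 ≈ 36319.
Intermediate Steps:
36319 + (18406/16221 + B/(-17161)) = 36319 + (18406/16221 + 22655/(-17161)) = 36319 + (18406*(1/16221) + 22655*(-1/17161)) = 36319 + (18406/16221 - 22655/17161) = 36319 - 51621389/278368581 = 10110016871950/278368581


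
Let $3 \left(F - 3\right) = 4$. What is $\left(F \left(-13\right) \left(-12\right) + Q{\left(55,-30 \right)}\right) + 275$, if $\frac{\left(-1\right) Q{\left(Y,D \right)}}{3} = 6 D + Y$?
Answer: $1326$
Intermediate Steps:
$F = \frac{13}{3}$ ($F = 3 + \frac{1}{3} \cdot 4 = 3 + \frac{4}{3} = \frac{13}{3} \approx 4.3333$)
$Q{\left(Y,D \right)} = - 18 D - 3 Y$ ($Q{\left(Y,D \right)} = - 3 \left(6 D + Y\right) = - 3 \left(Y + 6 D\right) = - 18 D - 3 Y$)
$\left(F \left(-13\right) \left(-12\right) + Q{\left(55,-30 \right)}\right) + 275 = \left(\frac{13}{3} \left(-13\right) \left(-12\right) - -375\right) + 275 = \left(\left(- \frac{169}{3}\right) \left(-12\right) + \left(540 - 165\right)\right) + 275 = \left(676 + 375\right) + 275 = 1051 + 275 = 1326$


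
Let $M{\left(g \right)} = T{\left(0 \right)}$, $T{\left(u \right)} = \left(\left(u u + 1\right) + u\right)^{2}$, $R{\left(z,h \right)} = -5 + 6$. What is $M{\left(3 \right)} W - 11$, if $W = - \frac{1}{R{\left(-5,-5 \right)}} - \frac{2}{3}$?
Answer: $- \frac{38}{3} \approx -12.667$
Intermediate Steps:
$R{\left(z,h \right)} = 1$
$T{\left(u \right)} = \left(1 + u + u^{2}\right)^{2}$ ($T{\left(u \right)} = \left(\left(u^{2} + 1\right) + u\right)^{2} = \left(\left(1 + u^{2}\right) + u\right)^{2} = \left(1 + u + u^{2}\right)^{2}$)
$W = - \frac{5}{3}$ ($W = - 1^{-1} - \frac{2}{3} = \left(-1\right) 1 - \frac{2}{3} = -1 - \frac{2}{3} = - \frac{5}{3} \approx -1.6667$)
$M{\left(g \right)} = 1$ ($M{\left(g \right)} = \left(1 + 0 + 0^{2}\right)^{2} = \left(1 + 0 + 0\right)^{2} = 1^{2} = 1$)
$M{\left(3 \right)} W - 11 = 1 \left(- \frac{5}{3}\right) - 11 = - \frac{5}{3} - 11 = - \frac{38}{3}$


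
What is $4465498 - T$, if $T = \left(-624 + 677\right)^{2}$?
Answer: $4462689$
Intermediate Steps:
$T = 2809$ ($T = 53^{2} = 2809$)
$4465498 - T = 4465498 - 2809 = 4462689$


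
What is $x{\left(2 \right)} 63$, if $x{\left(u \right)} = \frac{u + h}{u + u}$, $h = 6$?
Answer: $126$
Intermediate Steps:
$x{\left(u \right)} = \frac{6 + u}{2 u}$ ($x{\left(u \right)} = \frac{u + 6}{u + u} = \frac{6 + u}{2 u}$)
$x{\left(2 \right)} 63 = \frac{6 + 2}{2 \cdot 2} \cdot 63 = \frac{1}{2} \cdot \frac{1}{2} \cdot 8 \cdot 63 = 2 \cdot 63 = 126$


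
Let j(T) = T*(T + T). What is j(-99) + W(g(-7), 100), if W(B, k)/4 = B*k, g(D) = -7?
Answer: 16802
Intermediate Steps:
j(T) = 2*T**2 (j(T) = T*(2*T) = 2*T**2)
W(B, k) = 4*B*k (W(B, k) = 4*(B*k) = 4*B*k)
j(-99) + W(g(-7), 100) = 2*(-99)**2 + 4*(-7)*100 = 2*9801 - 2800 = 19602 - 2800 = 16802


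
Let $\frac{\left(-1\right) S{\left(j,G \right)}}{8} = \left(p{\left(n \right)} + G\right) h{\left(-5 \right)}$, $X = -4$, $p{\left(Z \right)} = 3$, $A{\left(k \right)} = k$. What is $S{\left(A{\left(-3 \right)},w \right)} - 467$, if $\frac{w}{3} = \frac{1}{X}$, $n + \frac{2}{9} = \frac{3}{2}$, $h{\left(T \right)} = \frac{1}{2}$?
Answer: $-476$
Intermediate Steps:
$h{\left(T \right)} = \frac{1}{2}$
$n = \frac{23}{18}$ ($n = - \frac{2}{9} + \frac{3}{2} = \frac{23}{18} \approx 1.2778$)
$w = - \frac{3}{4}$ ($w = \frac{3}{-4} = 3 \left(- \frac{1}{4}\right) = - \frac{3}{4} \approx -0.75$)
$S{\left(j,G \right)} = -12 - 4 G$ ($S{\left(j,G \right)} = - 8 \left(3 + G\right) \frac{1}{2} = - 8 \left(\frac{3}{2} + \frac{G}{2}\right) = -12 - 4 G$)
$S{\left(A{\left(-3 \right)},w \right)} - 467 = \left(-12 - -3\right) - 467 = \left(-12 + 3\right) - 467 = -9 - 467 = -476$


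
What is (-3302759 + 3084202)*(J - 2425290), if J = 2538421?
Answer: -24725571967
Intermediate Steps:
(-3302759 + 3084202)*(J - 2425290) = (-3302759 + 3084202)*(2538421 - 2425290) = -218557*113131 = -24725571967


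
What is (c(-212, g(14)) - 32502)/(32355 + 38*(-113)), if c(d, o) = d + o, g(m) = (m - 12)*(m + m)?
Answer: -32658/28061 ≈ -1.1638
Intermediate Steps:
g(m) = 2*m*(-12 + m) (g(m) = (-12 + m)*(2*m) = 2*m*(-12 + m))
(c(-212, g(14)) - 32502)/(32355 + 38*(-113)) = ((-212 + 2*14*(-12 + 14)) - 32502)/(32355 + 38*(-113)) = ((-212 + 2*14*2) - 32502)/(32355 - 4294) = ((-212 + 56) - 32502)/28061 = (-156 - 32502)*(1/28061) = -32658*1/28061 = -32658/28061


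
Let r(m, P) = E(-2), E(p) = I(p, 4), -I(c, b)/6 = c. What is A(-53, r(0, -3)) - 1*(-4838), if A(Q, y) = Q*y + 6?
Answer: 4208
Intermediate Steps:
I(c, b) = -6*c
E(p) = -6*p
r(m, P) = 12 (r(m, P) = -6*(-2) = 12)
A(Q, y) = 6 + Q*y
A(-53, r(0, -3)) - 1*(-4838) = (6 - 53*12) - 1*(-4838) = (6 - 636) + 4838 = -630 + 4838 = 4208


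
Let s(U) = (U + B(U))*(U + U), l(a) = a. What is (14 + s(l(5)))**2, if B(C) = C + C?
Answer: 26896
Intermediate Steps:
B(C) = 2*C
s(U) = 6*U**2 (s(U) = (U + 2*U)*(U + U) = (3*U)*(2*U) = 6*U**2)
(14 + s(l(5)))**2 = (14 + 6*5**2)**2 = (14 + 6*25)**2 = (14 + 150)**2 = 164**2 = 26896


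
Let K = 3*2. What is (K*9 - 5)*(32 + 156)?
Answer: 9212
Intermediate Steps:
K = 6
(K*9 - 5)*(32 + 156) = (6*9 - 5)*(32 + 156) = (54 - 5)*188 = 49*188 = 9212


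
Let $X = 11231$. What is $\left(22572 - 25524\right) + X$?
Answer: $8279$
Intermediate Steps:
$\left(22572 - 25524\right) + X = \left(22572 - 25524\right) + 11231 = -2952 + 11231 = 8279$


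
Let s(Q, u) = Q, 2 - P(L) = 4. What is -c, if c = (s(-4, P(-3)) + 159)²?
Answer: -24025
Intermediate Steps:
P(L) = -2 (P(L) = 2 - 1*4 = 2 - 4 = -2)
c = 24025 (c = (-4 + 159)² = 155² = 24025)
-c = -1*24025 = -24025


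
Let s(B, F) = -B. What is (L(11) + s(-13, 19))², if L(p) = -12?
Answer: 1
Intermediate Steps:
(L(11) + s(-13, 19))² = (-12 - 1*(-13))² = (-12 + 13)² = 1² = 1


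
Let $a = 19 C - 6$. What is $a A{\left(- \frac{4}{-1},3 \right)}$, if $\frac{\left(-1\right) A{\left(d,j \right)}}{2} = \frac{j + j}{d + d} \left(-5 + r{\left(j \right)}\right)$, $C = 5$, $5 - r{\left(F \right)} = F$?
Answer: $\frac{801}{2} \approx 400.5$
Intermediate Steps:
$r{\left(F \right)} = 5 - F$
$A{\left(d,j \right)} = \frac{2 j^{2}}{d}$ ($A{\left(d,j \right)} = - 2 \frac{j + j}{d + d} \left(-5 - \left(-5 + j\right)\right) = - 2 \frac{2 j}{2 d} \left(- j\right) = - 2 \cdot 2 j \frac{1}{2 d} \left(- j\right) = - 2 \frac{j}{d} \left(- j\right) = - 2 \left(- \frac{j^{2}}{d}\right) = \frac{2 j^{2}}{d}$)
$a = 89$ ($a = 19 \cdot 5 - 6 = 95 - 6 = 89$)
$a A{\left(- \frac{4}{-1},3 \right)} = 89 \frac{2 \cdot 3^{2}}{\left(-4\right) \frac{1}{-1}} = 89 \cdot 2 \frac{1}{\left(-4\right) \left(-1\right)} 9 = 89 \cdot 2 \cdot \frac{1}{4} \cdot 9 = 89 \cdot \frac{9}{2} = \frac{801}{2}$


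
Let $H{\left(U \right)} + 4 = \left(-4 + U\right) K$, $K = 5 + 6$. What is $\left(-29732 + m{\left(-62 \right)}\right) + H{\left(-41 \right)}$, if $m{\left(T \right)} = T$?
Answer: $-30293$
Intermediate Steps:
$K = 11$
$H{\left(U \right)} = -48 + 11 U$ ($H{\left(U \right)} = -4 + \left(-4 + U\right) 11 = -4 + \left(-44 + 11 U\right) = -48 + 11 U$)
$\left(-29732 + m{\left(-62 \right)}\right) + H{\left(-41 \right)} = \left(-29732 - 62\right) + \left(-48 + 11 \left(-41\right)\right) = -29794 - 499 = -30293$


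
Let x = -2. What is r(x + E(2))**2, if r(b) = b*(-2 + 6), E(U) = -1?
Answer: 144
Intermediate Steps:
r(b) = 4*b (r(b) = b*4 = 4*b)
r(x + E(2))**2 = (4*(-2 - 1))**2 = (4*(-3))**2 = (-12)**2 = 144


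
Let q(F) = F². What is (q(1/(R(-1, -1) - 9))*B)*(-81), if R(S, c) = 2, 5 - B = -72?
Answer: -891/7 ≈ -127.29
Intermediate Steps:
B = 77 (B = 5 - 1*(-72) = 5 + 72 = 77)
(q(1/(R(-1, -1) - 9))*B)*(-81) = ((1/(2 - 9))²*77)*(-81) = ((1/(-7))²*77)*(-81) = ((-⅐)²*77)*(-81) = ((1/49)*77)*(-81) = (11/7)*(-81) = -891/7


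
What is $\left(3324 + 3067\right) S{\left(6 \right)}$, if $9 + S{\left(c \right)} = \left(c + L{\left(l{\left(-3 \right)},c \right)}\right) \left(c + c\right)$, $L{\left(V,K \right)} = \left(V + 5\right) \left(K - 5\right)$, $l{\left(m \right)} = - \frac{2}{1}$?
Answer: $632709$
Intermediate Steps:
$l{\left(m \right)} = -2$ ($l{\left(m \right)} = \left(-2\right) 1 = -2$)
$L{\left(V,K \right)} = \left(-5 + K\right) \left(5 + V\right)$ ($L{\left(V,K \right)} = \left(5 + V\right) \left(-5 + K\right) = \left(-5 + K\right) \left(5 + V\right)$)
$S{\left(c \right)} = -9 + 2 c \left(-15 + 4 c\right)$ ($S{\left(c \right)} = -9 + \left(c + \left(-25 - -10 + 5 c + c \left(-2\right)\right)\right) \left(c + c\right) = -9 + \left(c + \left(-25 + 10 + 5 c - 2 c\right)\right) 2 c = -9 + \left(c + \left(-15 + 3 c\right)\right) 2 c = -9 + \left(-15 + 4 c\right) 2 c = -9 + 2 c \left(-15 + 4 c\right)$)
$\left(3324 + 3067\right) S{\left(6 \right)} = \left(3324 + 3067\right) \left(-9 - 180 + 8 \cdot 6^{2}\right) = 6391 \left(-9 - 180 + 8 \cdot 36\right) = 6391 \left(-9 - 180 + 288\right) = 6391 \cdot 99 = 632709$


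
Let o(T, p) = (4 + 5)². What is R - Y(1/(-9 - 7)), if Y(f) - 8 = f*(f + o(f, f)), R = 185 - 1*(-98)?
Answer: 71695/256 ≈ 280.06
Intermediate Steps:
R = 283 (R = 185 + 98 = 283)
o(T, p) = 81 (o(T, p) = 9² = 81)
Y(f) = 8 + f*(81 + f) (Y(f) = 8 + f*(f + 81) = 8 + f*(81 + f))
R - Y(1/(-9 - 7)) = 283 - (8 + (1/(-9 - 7))² + 81/(-9 - 7)) = 283 - (8 + (1/(-16))² + 81/(-16)) = 283 - (8 + (-1/16)² + 81*(-1/16)) = 283 - (8 + 1/256 - 81/16) = 283 - 1*753/256 = 283 - 753/256 = 71695/256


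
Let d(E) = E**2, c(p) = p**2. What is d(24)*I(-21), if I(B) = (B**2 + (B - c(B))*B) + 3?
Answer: 5844096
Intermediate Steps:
I(B) = 3 + B**2 + B*(B - B**2) (I(B) = (B**2 + (B - B**2)*B) + 3 = (B**2 + B*(B - B**2)) + 3 = 3 + B**2 + B*(B - B**2))
d(24)*I(-21) = 24**2*(3 - 1*(-21)**3 + 2*(-21)**2) = 576*(3 - 1*(-9261) + 2*441) = 576*(3 + 9261 + 882) = 576*10146 = 5844096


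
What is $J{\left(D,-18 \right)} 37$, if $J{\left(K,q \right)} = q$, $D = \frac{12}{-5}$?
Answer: $-666$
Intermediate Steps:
$D = - \frac{12}{5}$ ($D = 12 \left(- \frac{1}{5}\right) = - \frac{12}{5} \approx -2.4$)
$J{\left(D,-18 \right)} 37 = \left(-18\right) 37 = -666$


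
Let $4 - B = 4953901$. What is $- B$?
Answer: $4953897$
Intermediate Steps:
$B = -4953897$ ($B = 4 - 4953901 = -4953897$)
$- B = \left(-1\right) \left(-4953897\right) = 4953897$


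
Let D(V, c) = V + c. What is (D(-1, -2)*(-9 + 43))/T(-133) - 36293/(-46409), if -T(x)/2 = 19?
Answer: 3056426/881771 ≈ 3.4662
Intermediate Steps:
T(x) = -38 (T(x) = -2*19 = -38)
(D(-1, -2)*(-9 + 43))/T(-133) - 36293/(-46409) = ((-1 - 2)*(-9 + 43))/(-38) - 36293/(-46409) = -3*34*(-1/38) - 36293*(-1/46409) = -102*(-1/38) + 36293/46409 = 51/19 + 36293/46409 = 3056426/881771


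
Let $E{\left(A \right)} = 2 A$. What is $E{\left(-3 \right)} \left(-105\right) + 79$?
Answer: $709$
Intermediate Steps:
$E{\left(-3 \right)} \left(-105\right) + 79 = 2 \left(-3\right) \left(-105\right) + 79 = \left(-6\right) \left(-105\right) + 79 = 630 + 79 = 709$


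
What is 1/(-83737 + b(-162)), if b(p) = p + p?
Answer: -1/84061 ≈ -1.1896e-5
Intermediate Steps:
b(p) = 2*p
1/(-83737 + b(-162)) = 1/(-83737 + 2*(-162)) = 1/(-83737 - 324) = 1/(-84061) = -1/84061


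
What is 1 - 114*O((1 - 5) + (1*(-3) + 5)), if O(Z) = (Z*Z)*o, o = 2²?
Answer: -1823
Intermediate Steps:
o = 4
O(Z) = 4*Z² (O(Z) = (Z*Z)*4 = Z²*4 = 4*Z²)
1 - 114*O((1 - 5) + (1*(-3) + 5)) = 1 - 456*((1 - 5) + (1*(-3) + 5))² = 1 - 456*(-4 + (-3 + 5))² = 1 - 456*(-4 + 2)² = 1 - 456*(-2)² = 1 - 456*4 = 1 - 114*16 = 1 - 1824 = -1823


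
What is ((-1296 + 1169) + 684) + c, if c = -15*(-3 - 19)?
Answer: 887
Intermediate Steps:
c = 330 (c = -15*(-22) = 330)
((-1296 + 1169) + 684) + c = ((-1296 + 1169) + 684) + 330 = (-127 + 684) + 330 = 557 + 330 = 887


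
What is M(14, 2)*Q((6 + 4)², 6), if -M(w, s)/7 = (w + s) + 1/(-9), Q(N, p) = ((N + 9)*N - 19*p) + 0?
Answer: -10796786/9 ≈ -1.1996e+6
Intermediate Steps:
Q(N, p) = -19*p + N*(9 + N) (Q(N, p) = ((9 + N)*N - 19*p) + 0 = (N*(9 + N) - 19*p) + 0 = (-19*p + N*(9 + N)) + 0 = -19*p + N*(9 + N))
M(w, s) = 7/9 - 7*s - 7*w (M(w, s) = -7*((w + s) + 1/(-9)) = -7*((s + w) - ⅑) = -7*(-⅑ + s + w) = 7/9 - 7*s - 7*w)
M(14, 2)*Q((6 + 4)², 6) = (7/9 - 7*2 - 7*14)*(((6 + 4)²)² - 19*6 + 9*(6 + 4)²) = (7/9 - 14 - 98)*((10²)² - 114 + 9*10²) = -1001*(100² - 114 + 9*100)/9 = -1001*(10000 - 114 + 900)/9 = -1001/9*10786 = -10796786/9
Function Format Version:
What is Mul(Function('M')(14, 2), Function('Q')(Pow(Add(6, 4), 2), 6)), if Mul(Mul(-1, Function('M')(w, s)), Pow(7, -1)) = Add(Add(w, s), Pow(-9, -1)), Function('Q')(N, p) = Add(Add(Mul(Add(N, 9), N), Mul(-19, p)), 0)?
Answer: Rational(-10796786, 9) ≈ -1.1996e+6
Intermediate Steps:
Function('Q')(N, p) = Add(Mul(-19, p), Mul(N, Add(9, N))) (Function('Q')(N, p) = Add(Add(Mul(Add(9, N), N), Mul(-19, p)), 0) = Add(Add(Mul(N, Add(9, N)), Mul(-19, p)), 0) = Add(Add(Mul(-19, p), Mul(N, Add(9, N))), 0) = Add(Mul(-19, p), Mul(N, Add(9, N))))
Function('M')(w, s) = Add(Rational(7, 9), Mul(-7, s), Mul(-7, w)) (Function('M')(w, s) = Mul(-7, Add(Add(w, s), Pow(-9, -1))) = Mul(-7, Add(Add(s, w), Rational(-1, 9))) = Mul(-7, Add(Rational(-1, 9), s, w)) = Add(Rational(7, 9), Mul(-7, s), Mul(-7, w)))
Mul(Function('M')(14, 2), Function('Q')(Pow(Add(6, 4), 2), 6)) = Mul(Add(Rational(7, 9), Mul(-7, 2), Mul(-7, 14)), Add(Pow(Pow(Add(6, 4), 2), 2), Mul(-19, 6), Mul(9, Pow(Add(6, 4), 2)))) = Mul(Add(Rational(7, 9), -14, -98), Add(Pow(Pow(10, 2), 2), -114, Mul(9, Pow(10, 2)))) = Mul(Rational(-1001, 9), Add(Pow(100, 2), -114, Mul(9, 100))) = Mul(Rational(-1001, 9), Add(10000, -114, 900)) = Mul(Rational(-1001, 9), 10786) = Rational(-10796786, 9)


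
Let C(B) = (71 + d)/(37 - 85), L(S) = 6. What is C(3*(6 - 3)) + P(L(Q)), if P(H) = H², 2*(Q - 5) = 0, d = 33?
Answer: 203/6 ≈ 33.833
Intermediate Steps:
Q = 5 (Q = 5 + (½)*0 = 5 + 0 = 5)
C(B) = -13/6 (C(B) = (71 + 33)/(37 - 85) = 104/(-48) = 104*(-1/48) = -13/6)
C(3*(6 - 3)) + P(L(Q)) = -13/6 + 6² = -13/6 + 36 = 203/6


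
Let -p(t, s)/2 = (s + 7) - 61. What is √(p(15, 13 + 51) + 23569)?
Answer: √23549 ≈ 153.46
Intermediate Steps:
p(t, s) = 108 - 2*s (p(t, s) = -2*((s + 7) - 61) = -2*((7 + s) - 61) = -2*(-54 + s) = 108 - 2*s)
√(p(15, 13 + 51) + 23569) = √((108 - 2*(13 + 51)) + 23569) = √((108 - 2*64) + 23569) = √((108 - 128) + 23569) = √(-20 + 23569) = √23549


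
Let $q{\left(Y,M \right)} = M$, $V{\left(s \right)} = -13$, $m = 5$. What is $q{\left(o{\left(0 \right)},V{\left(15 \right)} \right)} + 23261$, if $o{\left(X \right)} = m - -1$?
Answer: $23248$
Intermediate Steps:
$o{\left(X \right)} = 6$ ($o{\left(X \right)} = 5 - -1 = 5 + 1 = 6$)
$q{\left(o{\left(0 \right)},V{\left(15 \right)} \right)} + 23261 = -13 + 23261 = 23248$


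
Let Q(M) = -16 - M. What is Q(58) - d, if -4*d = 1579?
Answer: 1283/4 ≈ 320.75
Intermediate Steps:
d = -1579/4 (d = -¼*1579 = -1579/4 ≈ -394.75)
Q(58) - d = (-16 - 1*58) - 1*(-1579/4) = (-16 - 58) + 1579/4 = -74 + 1579/4 = 1283/4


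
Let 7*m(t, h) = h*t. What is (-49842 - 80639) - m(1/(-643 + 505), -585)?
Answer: -42015077/322 ≈ -1.3048e+5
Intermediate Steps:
m(t, h) = h*t/7 (m(t, h) = (h*t)/7 = h*t/7)
(-49842 - 80639) - m(1/(-643 + 505), -585) = (-49842 - 80639) - (-585)/(7*(-643 + 505)) = -130481 - (-585)/(7*(-138)) = -130481 - (-585)*(-1)/(7*138) = -130481 - 1*195/322 = -130481 - 195/322 = -42015077/322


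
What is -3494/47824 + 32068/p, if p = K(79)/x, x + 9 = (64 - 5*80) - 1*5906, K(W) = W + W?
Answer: -2396664843021/1889048 ≈ -1.2687e+6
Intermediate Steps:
K(W) = 2*W
x = -6251 (x = -9 + ((64 - 5*80) - 1*5906) = -9 + ((64 - 400) - 5906) = -9 + (-336 - 5906) = -9 - 6242 = -6251)
p = -158/6251 (p = (2*79)/(-6251) = 158*(-1/6251) = -158/6251 ≈ -0.025276)
-3494/47824 + 32068/p = -3494/47824 + 32068/(-158/6251) = -3494*1/47824 + 32068*(-6251/158) = -1747/23912 - 100228534/79 = -2396664843021/1889048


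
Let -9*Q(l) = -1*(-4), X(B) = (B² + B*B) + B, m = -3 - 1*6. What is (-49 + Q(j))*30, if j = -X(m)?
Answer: -4450/3 ≈ -1483.3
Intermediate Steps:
m = -9 (m = -3 - 6 = -9)
X(B) = B + 2*B² (X(B) = (B² + B²) + B = 2*B² + B = B + 2*B²)
j = -153 (j = -(-9)*(1 + 2*(-9)) = -(-9)*(1 - 18) = -(-9)*(-17) = -1*153 = -153)
Q(l) = -4/9 (Q(l) = -(-1)*(-4)/9 = -⅑*4 = -4/9)
(-49 + Q(j))*30 = (-49 - 4/9)*30 = -445/9*30 = -4450/3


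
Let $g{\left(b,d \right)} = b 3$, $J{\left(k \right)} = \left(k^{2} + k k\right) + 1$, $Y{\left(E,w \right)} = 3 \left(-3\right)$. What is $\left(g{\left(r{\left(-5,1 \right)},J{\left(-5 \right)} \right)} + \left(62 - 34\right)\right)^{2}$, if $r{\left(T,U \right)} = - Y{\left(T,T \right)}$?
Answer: $3025$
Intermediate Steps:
$Y{\left(E,w \right)} = -9$
$r{\left(T,U \right)} = 9$ ($r{\left(T,U \right)} = \left(-1\right) \left(-9\right) = 9$)
$J{\left(k \right)} = 1 + 2 k^{2}$ ($J{\left(k \right)} = \left(k^{2} + k^{2}\right) + 1 = 2 k^{2} + 1 = 1 + 2 k^{2}$)
$g{\left(b,d \right)} = 3 b$
$\left(g{\left(r{\left(-5,1 \right)},J{\left(-5 \right)} \right)} + \left(62 - 34\right)\right)^{2} = \left(3 \cdot 9 + \left(62 - 34\right)\right)^{2} = \left(27 + \left(62 - 34\right)\right)^{2} = \left(27 + 28\right)^{2} = 55^{2} = 3025$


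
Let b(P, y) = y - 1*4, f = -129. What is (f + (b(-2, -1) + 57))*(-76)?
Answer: 5852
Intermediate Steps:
b(P, y) = -4 + y (b(P, y) = y - 4 = -4 + y)
(f + (b(-2, -1) + 57))*(-76) = (-129 + ((-4 - 1) + 57))*(-76) = (-129 + (-5 + 57))*(-76) = (-129 + 52)*(-76) = -77*(-76) = 5852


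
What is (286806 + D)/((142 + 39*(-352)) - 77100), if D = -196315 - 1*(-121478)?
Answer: -211969/90686 ≈ -2.3374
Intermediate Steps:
D = -74837 (D = -196315 + 121478 = -74837)
(286806 + D)/((142 + 39*(-352)) - 77100) = (286806 - 74837)/((142 + 39*(-352)) - 77100) = 211969/((142 - 13728) - 77100) = 211969/(-13586 - 77100) = 211969/(-90686) = 211969*(-1/90686) = -211969/90686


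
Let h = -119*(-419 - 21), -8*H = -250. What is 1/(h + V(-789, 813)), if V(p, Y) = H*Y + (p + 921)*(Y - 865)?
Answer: 4/283609 ≈ 1.4104e-5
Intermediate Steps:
H = 125/4 (H = -1/8*(-250) = 125/4 ≈ 31.250)
h = 52360 (h = -119*(-440) = 52360)
V(p, Y) = 125*Y/4 + (-865 + Y)*(921 + p) (V(p, Y) = 125*Y/4 + (p + 921)*(Y - 865) = 125*Y/4 + (921 + p)*(-865 + Y) = 125*Y/4 + (-865 + Y)*(921 + p))
1/(h + V(-789, 813)) = 1/(52360 + (-796665 - 865*(-789) + (3809/4)*813 + 813*(-789))) = 1/(52360 + (-796665 + 682485 + 3096717/4 - 641457)) = 1/(52360 + 74169/4) = 1/(283609/4) = 4/283609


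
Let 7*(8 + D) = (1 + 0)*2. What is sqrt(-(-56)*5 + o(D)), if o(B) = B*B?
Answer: 2*sqrt(4159)/7 ≈ 18.426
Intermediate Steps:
D = -54/7 (D = -8 + ((1 + 0)*2)/7 = -8 + (1*2)/7 = -8 + (1/7)*2 = -8 + 2/7 = -54/7 ≈ -7.7143)
o(B) = B**2
sqrt(-(-56)*5 + o(D)) = sqrt(-(-56)*5 + (-54/7)**2) = sqrt(-4*(-70) + 2916/49) = sqrt(280 + 2916/49) = sqrt(16636/49) = 2*sqrt(4159)/7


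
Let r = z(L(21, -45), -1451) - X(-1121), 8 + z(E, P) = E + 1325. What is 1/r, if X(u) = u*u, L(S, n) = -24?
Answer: -1/1255348 ≈ -7.9659e-7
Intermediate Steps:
z(E, P) = 1317 + E (z(E, P) = -8 + (E + 1325) = -8 + (1325 + E) = 1317 + E)
X(u) = u**2
r = -1255348 (r = (1317 - 24) - 1*(-1121)**2 = 1293 - 1*1256641 = 1293 - 1256641 = -1255348)
1/r = 1/(-1255348) = -1/1255348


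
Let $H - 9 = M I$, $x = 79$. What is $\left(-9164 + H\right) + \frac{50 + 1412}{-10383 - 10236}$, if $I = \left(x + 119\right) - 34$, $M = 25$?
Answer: $- \frac{104230507}{20619} \approx -5055.1$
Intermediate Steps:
$I = 164$ ($I = \left(79 + 119\right) - 34 = 198 - 34 = 164$)
$H = 4109$ ($H = 9 + 25 \cdot 164 = 9 + 4100 = 4109$)
$\left(-9164 + H\right) + \frac{50 + 1412}{-10383 - 10236} = \left(-9164 + 4109\right) + \frac{50 + 1412}{-10383 - 10236} = -5055 + \frac{1462}{-20619} = -5055 + 1462 \left(- \frac{1}{20619}\right) = -5055 - \frac{1462}{20619} = - \frac{104230507}{20619}$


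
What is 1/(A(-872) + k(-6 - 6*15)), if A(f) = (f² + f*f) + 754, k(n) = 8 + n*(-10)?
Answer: 1/1522490 ≈ 6.5682e-7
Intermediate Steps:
k(n) = 8 - 10*n
A(f) = 754 + 2*f² (A(f) = (f² + f²) + 754 = 2*f² + 754 = 754 + 2*f²)
1/(A(-872) + k(-6 - 6*15)) = 1/((754 + 2*(-872)²) + (8 - 10*(-6 - 6*15))) = 1/((754 + 2*760384) + (8 - 10*(-6 - 90))) = 1/((754 + 1520768) + (8 - 10*(-96))) = 1/(1521522 + (8 + 960)) = 1/(1521522 + 968) = 1/1522490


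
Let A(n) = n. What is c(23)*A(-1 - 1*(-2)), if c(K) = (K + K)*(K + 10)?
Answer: 1518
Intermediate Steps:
c(K) = 2*K*(10 + K) (c(K) = (2*K)*(10 + K) = 2*K*(10 + K))
c(23)*A(-1 - 1*(-2)) = (2*23*(10 + 23))*(-1 - 1*(-2)) = (2*23*33)*(-1 + 2) = 1518*1 = 1518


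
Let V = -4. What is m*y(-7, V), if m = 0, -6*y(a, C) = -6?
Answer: 0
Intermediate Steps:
y(a, C) = 1 (y(a, C) = -⅙*(-6) = 1)
m*y(-7, V) = 0*1 = 0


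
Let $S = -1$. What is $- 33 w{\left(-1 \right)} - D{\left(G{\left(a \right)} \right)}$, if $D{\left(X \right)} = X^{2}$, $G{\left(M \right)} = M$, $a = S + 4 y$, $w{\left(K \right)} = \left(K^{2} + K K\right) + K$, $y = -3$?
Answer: $-202$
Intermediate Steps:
$w{\left(K \right)} = K + 2 K^{2}$ ($w{\left(K \right)} = \left(K^{2} + K^{2}\right) + K = 2 K^{2} + K = K + 2 K^{2}$)
$a = -13$ ($a = -1 + 4 \left(-3\right) = -1 - 12 = -13$)
$- 33 w{\left(-1 \right)} - D{\left(G{\left(a \right)} \right)} = - 33 \left(- (1 + 2 \left(-1\right))\right) - \left(-13\right)^{2} = - 33 \left(- (1 - 2)\right) - 169 = - 33 \left(\left(-1\right) \left(-1\right)\right) - 169 = \left(-33\right) 1 - 169 = -33 - 169 = -202$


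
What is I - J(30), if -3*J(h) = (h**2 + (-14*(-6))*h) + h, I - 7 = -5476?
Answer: -4319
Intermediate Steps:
I = -5469 (I = 7 - 5476 = -5469)
J(h) = -85*h/3 - h**2/3 (J(h) = -((h**2 + (-14*(-6))*h) + h)/3 = -((h**2 + 84*h) + h)/3 = -(h**2 + 85*h)/3 = -85*h/3 - h**2/3)
I - J(30) = -5469 - (-1)*30*(85 + 30)/3 = -5469 - (-1)*30*115/3 = -5469 - 1*(-1150) = -5469 + 1150 = -4319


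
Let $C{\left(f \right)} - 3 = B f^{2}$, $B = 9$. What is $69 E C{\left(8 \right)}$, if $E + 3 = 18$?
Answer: $599265$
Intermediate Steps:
$E = 15$ ($E = -3 + 18 = 15$)
$C{\left(f \right)} = 3 + 9 f^{2}$
$69 E C{\left(8 \right)} = 69 \cdot 15 \left(3 + 9 \cdot 8^{2}\right) = 1035 \left(3 + 9 \cdot 64\right) = 1035 \left(3 + 576\right) = 1035 \cdot 579 = 599265$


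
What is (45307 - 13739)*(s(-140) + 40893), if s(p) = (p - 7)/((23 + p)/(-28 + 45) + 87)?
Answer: 293023472776/227 ≈ 1.2909e+9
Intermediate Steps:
s(p) = (-7 + p)/(1502/17 + p/17) (s(p) = (-7 + p)/((23 + p)/17 + 87) = (-7 + p)/((23 + p)*(1/17) + 87) = (-7 + p)/((23/17 + p/17) + 87) = (-7 + p)/(1502/17 + p/17))
(45307 - 13739)*(s(-140) + 40893) = (45307 - 13739)*(17*(-7 - 140)/(1502 - 140) + 40893) = 31568*(17*(-147)/1362 + 40893) = 31568*(17*(1/1362)*(-147) + 40893) = 31568*(-833/454 + 40893) = 31568*(18564589/454) = 293023472776/227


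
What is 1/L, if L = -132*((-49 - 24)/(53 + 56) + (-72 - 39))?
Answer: 109/1606704 ≈ 6.7841e-5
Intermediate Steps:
L = 1606704/109 (L = -132*(-73/109 - 111) = -132*(-12172/109) = 1606704/109 ≈ 14740.)
1/L = 1/(1606704/109) = 109/1606704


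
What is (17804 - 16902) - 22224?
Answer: -21322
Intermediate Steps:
(17804 - 16902) - 22224 = 902 - 22224 = -21322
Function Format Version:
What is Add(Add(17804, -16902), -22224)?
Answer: -21322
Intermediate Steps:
Add(Add(17804, -16902), -22224) = Add(902, -22224) = -21322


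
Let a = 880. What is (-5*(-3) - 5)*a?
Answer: 8800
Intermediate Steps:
(-5*(-3) - 5)*a = (-5*(-3) - 5)*880 = (15 - 5)*880 = 10*880 = 8800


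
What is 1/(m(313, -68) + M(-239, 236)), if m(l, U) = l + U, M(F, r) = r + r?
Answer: 1/717 ≈ 0.0013947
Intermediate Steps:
M(F, r) = 2*r
m(l, U) = U + l
1/(m(313, -68) + M(-239, 236)) = 1/((-68 + 313) + 2*236) = 1/(245 + 472) = 1/717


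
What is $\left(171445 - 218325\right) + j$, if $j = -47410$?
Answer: $-94290$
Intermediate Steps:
$\left(171445 - 218325\right) + j = \left(171445 - 218325\right) - 47410 = -46880 - 47410 = -94290$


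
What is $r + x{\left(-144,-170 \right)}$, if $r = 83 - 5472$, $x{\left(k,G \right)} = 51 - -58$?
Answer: $-5280$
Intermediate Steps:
$x{\left(k,G \right)} = 109$ ($x{\left(k,G \right)} = 51 + 58 = 109$)
$r = -5389$ ($r = 83 - 5472 = -5389$)
$r + x{\left(-144,-170 \right)} = -5389 + 109 = -5280$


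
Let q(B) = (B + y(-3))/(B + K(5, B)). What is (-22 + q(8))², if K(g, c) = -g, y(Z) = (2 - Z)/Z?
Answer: 32041/81 ≈ 395.57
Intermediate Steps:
y(Z) = (2 - Z)/Z
q(B) = (-5/3 + B)/(-5 + B) (q(B) = (B + (2 - 1*(-3))/(-3))/(B - 1*5) = (B - (2 + 3)/3)/(B - 5) = (B - ⅓*5)/(-5 + B) = (B - 5/3)/(-5 + B) = (-5/3 + B)/(-5 + B))
(-22 + q(8))² = (-22 + (-5/3 + 8)/(-5 + 8))² = (-22 + (19/3)/3)² = (-22 + (⅓)*(19/3))² = (-22 + 19/9)² = (-179/9)² = 32041/81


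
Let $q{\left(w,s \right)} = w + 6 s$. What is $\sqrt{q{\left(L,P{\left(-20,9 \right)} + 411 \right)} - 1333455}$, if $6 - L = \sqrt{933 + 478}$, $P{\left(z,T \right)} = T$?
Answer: $\sqrt{-1330929 - \sqrt{1411}} \approx 1153.7 i$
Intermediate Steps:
$L = 6 - \sqrt{1411}$ ($L = 6 - \sqrt{933 + 478} = 6 - \sqrt{1411} \approx -31.563$)
$\sqrt{q{\left(L,P{\left(-20,9 \right)} + 411 \right)} - 1333455} = \sqrt{\left(\left(6 - \sqrt{1411}\right) + 6 \left(9 + 411\right)\right) - 1333455} = \sqrt{\left(\left(6 - \sqrt{1411}\right) + 6 \cdot 420\right) - 1333455} = \sqrt{\left(\left(6 - \sqrt{1411}\right) + 2520\right) - 1333455} = \sqrt{\left(2526 - \sqrt{1411}\right) - 1333455} = \sqrt{-1330929 - \sqrt{1411}}$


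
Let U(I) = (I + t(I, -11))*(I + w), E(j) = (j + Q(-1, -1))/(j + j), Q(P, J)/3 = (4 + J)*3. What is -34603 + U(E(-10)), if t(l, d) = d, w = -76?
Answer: -13476931/400 ≈ -33692.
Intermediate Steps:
Q(P, J) = 36 + 9*J (Q(P, J) = 3*((4 + J)*3) = 3*(12 + 3*J) = 36 + 9*J)
E(j) = (27 + j)/(2*j) (E(j) = (j + (36 + 9*(-1)))/(j + j) = (j + (36 - 9))/((2*j)) = (j + 27)*(1/(2*j)) = (27 + j)*(1/(2*j)) = (27 + j)/(2*j))
U(I) = (-76 + I)*(-11 + I) (U(I) = (I - 11)*(I - 76) = (-11 + I)*(-76 + I) = (-76 + I)*(-11 + I))
-34603 + U(E(-10)) = -34603 + (836 + ((1/2)*(27 - 10)/(-10))**2 - 87*(27 - 10)/(2*(-10))) = -34603 + (836 + ((1/2)*(-1/10)*17)**2 - 87*(-1)*17/(2*10)) = -34603 + (836 + (-17/20)**2 - 87*(-17/20)) = -34603 + (836 + 289/400 + 1479/20) = -34603 + 364269/400 = -13476931/400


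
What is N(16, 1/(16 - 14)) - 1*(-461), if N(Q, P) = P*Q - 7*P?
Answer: 931/2 ≈ 465.50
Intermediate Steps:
N(Q, P) = -7*P + P*Q
N(16, 1/(16 - 14)) - 1*(-461) = (-7 + 16)/(16 - 14) - 1*(-461) = 9/2 + 461 = 931/2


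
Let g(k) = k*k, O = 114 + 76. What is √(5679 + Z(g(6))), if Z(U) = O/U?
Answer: √204634/6 ≈ 75.394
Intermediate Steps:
O = 190
g(k) = k²
Z(U) = 190/U
√(5679 + Z(g(6))) = √(5679 + 190/(6²)) = √(5679 + 190/36) = √(5679 + 190*(1/36)) = √(5679 + 95/18) = √(102317/18) = √204634/6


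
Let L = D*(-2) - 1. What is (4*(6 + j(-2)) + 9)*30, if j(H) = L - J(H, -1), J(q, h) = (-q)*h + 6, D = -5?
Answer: 1590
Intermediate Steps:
L = 9 (L = -5*(-2) - 1 = 10 - 1 = 9)
J(q, h) = 6 - h*q (J(q, h) = -h*q + 6 = 6 - h*q)
j(H) = 3 - H (j(H) = 9 - (6 - 1*(-1)*H) = 9 - (6 + H) = 9 + (-6 - H) = 3 - H)
(4*(6 + j(-2)) + 9)*30 = (4*(6 + (3 - 1*(-2))) + 9)*30 = (4*(6 + (3 + 2)) + 9)*30 = (4*(6 + 5) + 9)*30 = (4*11 + 9)*30 = (44 + 9)*30 = 53*30 = 1590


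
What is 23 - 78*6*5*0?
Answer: 23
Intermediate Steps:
23 - 78*6*5*0 = 23 - 2340*0 = 23 - 78*0 = 23 + 0 = 23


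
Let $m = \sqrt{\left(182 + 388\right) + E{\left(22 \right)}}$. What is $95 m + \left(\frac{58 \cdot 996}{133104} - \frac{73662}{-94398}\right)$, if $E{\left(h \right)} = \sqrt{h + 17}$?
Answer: $\frac{105957573}{87255218} + 95 \sqrt{570 + \sqrt{39}} \approx 2281.7$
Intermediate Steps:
$E{\left(h \right)} = \sqrt{17 + h}$
$m = \sqrt{570 + \sqrt{39}}$ ($m = \sqrt{\left(182 + 388\right) + \sqrt{17 + 22}} = \sqrt{570 + \sqrt{39}} \approx 24.005$)
$95 m + \left(\frac{58 \cdot 996}{133104} - \frac{73662}{-94398}\right) = 95 \sqrt{570 + \sqrt{39}} + \left(\frac{58 \cdot 996}{133104} - \frac{73662}{-94398}\right) = 95 \sqrt{570 + \sqrt{39}} + \left(57768 \cdot \frac{1}{133104} - - \frac{12277}{15733}\right) = 95 \sqrt{570 + \sqrt{39}} + \left(\frac{2407}{5546} + \frac{12277}{15733}\right) = 95 \sqrt{570 + \sqrt{39}} + \frac{105957573}{87255218} = \frac{105957573}{87255218} + 95 \sqrt{570 + \sqrt{39}}$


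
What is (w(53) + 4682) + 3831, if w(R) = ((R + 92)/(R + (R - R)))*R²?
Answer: 16198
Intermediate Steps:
w(R) = R*(92 + R) (w(R) = ((92 + R)/(R + 0))*R² = ((92 + R)/R)*R² = R*(92 + R))
(w(53) + 4682) + 3831 = (53*(92 + 53) + 4682) + 3831 = (53*145 + 4682) + 3831 = (7685 + 4682) + 3831 = 12367 + 3831 = 16198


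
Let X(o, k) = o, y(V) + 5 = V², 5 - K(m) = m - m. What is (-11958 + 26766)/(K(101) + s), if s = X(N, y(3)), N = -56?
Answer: -4936/17 ≈ -290.35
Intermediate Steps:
K(m) = 5 (K(m) = 5 - (m - m) = 5 - 1*0 = 5 + 0 = 5)
y(V) = -5 + V²
s = -56
(-11958 + 26766)/(K(101) + s) = (-11958 + 26766)/(5 - 56) = 14808/(-51) = 14808*(-1/51) = -4936/17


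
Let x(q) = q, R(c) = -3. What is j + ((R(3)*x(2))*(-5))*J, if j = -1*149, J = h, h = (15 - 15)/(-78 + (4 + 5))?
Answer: -149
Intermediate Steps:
h = 0 (h = 0/(-78 + 9) = 0/(-69) = 0*(-1/69) = 0)
J = 0
j = -149
j + ((R(3)*x(2))*(-5))*J = -149 + (-3*2*(-5))*0 = -149 - 6*(-5)*0 = -149 + 30*0 = -149 + 0 = -149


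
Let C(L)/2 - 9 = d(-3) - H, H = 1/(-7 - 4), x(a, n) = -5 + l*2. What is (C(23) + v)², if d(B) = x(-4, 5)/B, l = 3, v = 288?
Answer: 101646724/1089 ≈ 93340.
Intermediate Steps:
x(a, n) = 1 (x(a, n) = -5 + 3*2 = -5 + 6 = 1)
H = -1/11 (H = 1/(-11) = -1/11 ≈ -0.090909)
d(B) = 1/B
C(L) = 578/33 (C(L) = 18 + 2*(1/(-3) - 1*(-1/11)) = 18 + 2*(-⅓ + 1/11) = 18 + 2*(-8/33) = 18 - 16/33 = 578/33)
(C(23) + v)² = (578/33 + 288)² = (10082/33)² = 101646724/1089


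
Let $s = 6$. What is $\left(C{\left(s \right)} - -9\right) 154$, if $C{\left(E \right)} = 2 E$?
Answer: $3234$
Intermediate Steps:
$\left(C{\left(s \right)} - -9\right) 154 = \left(2 \cdot 6 - -9\right) 154 = \left(12 + 9\right) 154 = 21 \cdot 154 = 3234$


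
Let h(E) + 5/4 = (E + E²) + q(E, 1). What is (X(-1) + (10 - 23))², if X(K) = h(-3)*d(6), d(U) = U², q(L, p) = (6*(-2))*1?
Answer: 75076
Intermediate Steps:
q(L, p) = -12 (q(L, p) = -12*1 = -12)
h(E) = -53/4 + E + E² (h(E) = -5/4 + ((E + E²) - 12) = -5/4 + (-12 + E + E²) = -53/4 + E + E²)
X(K) = -261 (X(K) = (-53/4 - 3 + (-3)²)*6² = (-53/4 - 3 + 9)*36 = -29/4*36 = -261)
(X(-1) + (10 - 23))² = (-261 + (10 - 23))² = (-261 - 13)² = (-274)² = 75076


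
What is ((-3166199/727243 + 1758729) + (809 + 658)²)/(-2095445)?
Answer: -33460139395/17928208331 ≈ -1.8663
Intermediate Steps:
((-3166199/727243 + 1758729) + (809 + 658)²)/(-2095445) = ((-3166199*1/727243 + 1758729) + 1467²)*(-1/2095445) = ((-186247/42779 + 1758729) + 2152089)*(-1/2095445) = (75236481644/42779 + 2152089)*(-1/2095445) = (167300696975/42779)*(-1/2095445) = -33460139395/17928208331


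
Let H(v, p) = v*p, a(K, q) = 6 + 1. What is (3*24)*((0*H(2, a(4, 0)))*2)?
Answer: 0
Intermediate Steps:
a(K, q) = 7
H(v, p) = p*v
(3*24)*((0*H(2, a(4, 0)))*2) = (3*24)*((0*(7*2))*2) = 72*((0*14)*2) = 72*(0*2) = 72*0 = 0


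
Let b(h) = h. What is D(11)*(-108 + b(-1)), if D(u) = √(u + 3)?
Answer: -109*√14 ≈ -407.84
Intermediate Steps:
D(u) = √(3 + u)
D(11)*(-108 + b(-1)) = √(3 + 11)*(-108 - 1) = √14*(-109) = -109*√14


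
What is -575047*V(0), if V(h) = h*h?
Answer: 0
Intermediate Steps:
V(h) = h²
-575047*V(0) = -575047*0² = -575047*0 = 0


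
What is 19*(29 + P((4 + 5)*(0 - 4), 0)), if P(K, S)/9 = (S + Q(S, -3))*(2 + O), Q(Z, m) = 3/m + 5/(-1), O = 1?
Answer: -2527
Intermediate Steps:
Q(Z, m) = -5 + 3/m (Q(Z, m) = 3/m + 5*(-1) = 3/m - 5 = -5 + 3/m)
P(K, S) = -162 + 27*S (P(K, S) = 9*((S + (-5 + 3/(-3)))*(2 + 1)) = 9*((S + (-5 + 3*(-1/3)))*3) = 9*((S + (-5 - 1))*3) = 9*((S - 6)*3) = 9*((-6 + S)*3) = 9*(-18 + 3*S) = -162 + 27*S)
19*(29 + P((4 + 5)*(0 - 4), 0)) = 19*(29 + (-162 + 27*0)) = 19*(29 + (-162 + 0)) = 19*(29 - 162) = 19*(-133) = -2527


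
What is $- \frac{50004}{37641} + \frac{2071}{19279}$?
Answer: $- \frac{295357535}{241893613} \approx -1.221$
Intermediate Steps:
$- \frac{50004}{37641} + \frac{2071}{19279} = \left(-50004\right) \frac{1}{37641} + 2071 \cdot \frac{1}{19279} = - \frac{16668}{12547} + \frac{2071}{19279} = - \frac{295357535}{241893613}$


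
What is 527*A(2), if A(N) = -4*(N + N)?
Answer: -8432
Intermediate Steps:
A(N) = -8*N
527*A(2) = 527*(-8*2) = 527*(-16) = -8432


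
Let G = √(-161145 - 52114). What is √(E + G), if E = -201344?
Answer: √(-201344 + I*√213259) ≈ 0.5146 + 448.71*I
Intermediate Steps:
G = I*√213259 (G = √(-213259) = I*√213259 ≈ 461.8*I)
√(E + G) = √(-201344 + I*√213259)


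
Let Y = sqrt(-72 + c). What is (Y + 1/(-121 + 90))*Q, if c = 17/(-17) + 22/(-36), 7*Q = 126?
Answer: -18/31 + 15*I*sqrt(106) ≈ -0.58065 + 154.43*I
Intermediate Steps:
Q = 18 (Q = (1/7)*126 = 18)
c = -29/18 (c = 17*(-1/17) + 22*(-1/36) = -1 - 11/18 = -29/18 ≈ -1.6111)
Y = 5*I*sqrt(106)/6 (Y = sqrt(-72 - 29/18) = sqrt(-1325/18) = 5*I*sqrt(106)/6 ≈ 8.5797*I)
(Y + 1/(-121 + 90))*Q = (5*I*sqrt(106)/6 + 1/(-121 + 90))*18 = (5*I*sqrt(106)/6 + 1/(-31))*18 = (5*I*sqrt(106)/6 - 1/31)*18 = (-1/31 + 5*I*sqrt(106)/6)*18 = -18/31 + 15*I*sqrt(106)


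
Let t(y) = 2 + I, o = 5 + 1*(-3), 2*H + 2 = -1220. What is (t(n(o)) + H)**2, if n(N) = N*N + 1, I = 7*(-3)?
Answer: 396900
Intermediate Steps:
H = -611 (H = -1 + (1/2)*(-1220) = -1 - 610 = -611)
o = 2 (o = 5 - 3 = 2)
I = -21
n(N) = 1 + N**2 (n(N) = N**2 + 1 = 1 + N**2)
t(y) = -19 (t(y) = 2 - 21 = -19)
(t(n(o)) + H)**2 = (-19 - 611)**2 = (-630)**2 = 396900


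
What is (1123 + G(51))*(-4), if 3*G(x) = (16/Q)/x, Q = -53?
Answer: -36425564/8109 ≈ -4492.0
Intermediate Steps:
G(x) = -16/(159*x) (G(x) = ((16/(-53))/x)/3 = ((16*(-1/53))/x)/3 = (-16/(53*x))/3 = -16/(159*x))
(1123 + G(51))*(-4) = (1123 - 16/159/51)*(-4) = (1123 - 16/159*1/51)*(-4) = (1123 - 16/8109)*(-4) = (9106391/8109)*(-4) = -36425564/8109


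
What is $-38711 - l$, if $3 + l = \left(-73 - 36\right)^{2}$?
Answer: $-50589$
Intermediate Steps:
$l = 11878$ ($l = -3 + \left(-73 - 36\right)^{2} = -3 + \left(-109\right)^{2} = -3 + 11881 = 11878$)
$-38711 - l = -38711 - 11878 = -50589$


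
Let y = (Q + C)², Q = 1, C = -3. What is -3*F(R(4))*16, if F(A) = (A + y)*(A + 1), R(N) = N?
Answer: -1920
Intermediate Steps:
y = 4 (y = (1 - 3)² = (-2)² = 4)
F(A) = (1 + A)*(4 + A) (F(A) = (A + 4)*(A + 1) = (4 + A)*(1 + A) = (1 + A)*(4 + A))
-3*F(R(4))*16 = -3*(4 + 4² + 5*4)*16 = -3*(4 + 16 + 20)*16 = -3*40*16 = -120*16 = -1920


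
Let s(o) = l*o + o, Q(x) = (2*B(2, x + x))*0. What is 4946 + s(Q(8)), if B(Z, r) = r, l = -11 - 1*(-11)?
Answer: 4946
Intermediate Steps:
l = 0 (l = -11 + 11 = 0)
Q(x) = 0 (Q(x) = (2*(x + x))*0 = (2*(2*x))*0 = (4*x)*0 = 0)
s(o) = o (s(o) = 0*o + o = 0 + o = o)
4946 + s(Q(8)) = 4946 + 0 = 4946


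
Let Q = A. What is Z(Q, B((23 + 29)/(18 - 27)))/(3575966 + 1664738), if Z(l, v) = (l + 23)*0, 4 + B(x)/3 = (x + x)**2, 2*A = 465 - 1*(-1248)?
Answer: 0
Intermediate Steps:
A = 1713/2 (A = (465 - 1*(-1248))/2 = (465 + 1248)/2 = (1/2)*1713 = 1713/2 ≈ 856.50)
B(x) = -12 + 12*x**2 (B(x) = -12 + 3*(x + x)**2 = -12 + 3*(2*x)**2 = -12 + 3*(4*x**2) = -12 + 12*x**2)
Q = 1713/2 ≈ 856.50
Z(l, v) = 0 (Z(l, v) = (23 + l)*0 = 0)
Z(Q, B((23 + 29)/(18 - 27)))/(3575966 + 1664738) = 0/(3575966 + 1664738) = 0/5240704 = 0*(1/5240704) = 0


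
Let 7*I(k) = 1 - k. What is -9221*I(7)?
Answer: 55326/7 ≈ 7903.7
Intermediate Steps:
I(k) = ⅐ - k/7 (I(k) = (1 - k)/7 = ⅐ - k/7)
-9221*I(7) = -9221*(⅐ - ⅐*7) = -9221*(⅐ - 1) = -9221*(-6/7) = 55326/7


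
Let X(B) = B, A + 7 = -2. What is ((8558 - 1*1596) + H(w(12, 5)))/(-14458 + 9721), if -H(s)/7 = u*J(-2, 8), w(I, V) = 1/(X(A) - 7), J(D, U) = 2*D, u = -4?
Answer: -6850/4737 ≈ -1.4461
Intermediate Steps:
A = -9 (A = -7 - 2 = -9)
w(I, V) = -1/16 (w(I, V) = 1/(-9 - 7) = 1/(-16) = -1/16)
H(s) = -112 (H(s) = -(-28)*2*(-2) = -(-28)*(-4) = -7*16 = -112)
((8558 - 1*1596) + H(w(12, 5)))/(-14458 + 9721) = ((8558 - 1*1596) - 112)/(-14458 + 9721) = ((8558 - 1596) - 112)/(-4737) = (6962 - 112)*(-1/4737) = 6850*(-1/4737) = -6850/4737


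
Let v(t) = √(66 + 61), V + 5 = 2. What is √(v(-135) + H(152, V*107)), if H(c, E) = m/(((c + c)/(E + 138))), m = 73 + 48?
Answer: √(-420717 + 5776*√127)/76 ≈ 7.8466*I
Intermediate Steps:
V = -3 (V = -5 + 2 = -3)
m = 121
H(c, E) = 121*(138 + E)/(2*c) (H(c, E) = 121/(((c + c)/(E + 138))) = 121/(((2*c)/(138 + E))) = 121/((2*c/(138 + E))) = 121*((138 + E)/(2*c)) = 121*(138 + E)/(2*c))
v(t) = √127
√(v(-135) + H(152, V*107)) = √(√127 + (121/2)*(138 - 3*107)/152) = √(√127 + (121/2)*(1/152)*(138 - 321)) = √(√127 + (121/2)*(1/152)*(-183)) = √(√127 - 22143/304) = √(-22143/304 + √127)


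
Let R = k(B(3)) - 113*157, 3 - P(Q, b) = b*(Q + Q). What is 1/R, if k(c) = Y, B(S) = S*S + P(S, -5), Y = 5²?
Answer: -1/17716 ≈ -5.6446e-5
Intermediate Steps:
P(Q, b) = 3 - 2*Q*b (P(Q, b) = 3 - b*(Q + Q) = 3 - b*2*Q = 3 - 2*Q*b)
Y = 25
B(S) = 3 + S² + 10*S (B(S) = S*S + (3 - 2*S*(-5)) = S² + (3 + 10*S) = 3 + S² + 10*S)
k(c) = 25
R = -17716 (R = 25 - 113*157 = 25 - 17741 = -17716)
1/R = 1/(-17716) = -1/17716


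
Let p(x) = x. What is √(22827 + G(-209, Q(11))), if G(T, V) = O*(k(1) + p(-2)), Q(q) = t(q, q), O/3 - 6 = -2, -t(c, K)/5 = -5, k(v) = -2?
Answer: 3*√2531 ≈ 150.93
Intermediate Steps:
t(c, K) = 25 (t(c, K) = -5*(-5) = 25)
O = 12 (O = 18 + 3*(-2) = 18 - 6 = 12)
Q(q) = 25
G(T, V) = -48 (G(T, V) = 12*(-2 - 2) = 12*(-4) = -48)
√(22827 + G(-209, Q(11))) = √(22827 - 48) = √22779 = 3*√2531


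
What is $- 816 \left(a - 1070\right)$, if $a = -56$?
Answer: $918816$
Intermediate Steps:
$- 816 \left(a - 1070\right) = - 816 \left(-56 - 1070\right) = \left(-816\right) \left(-1126\right) = 918816$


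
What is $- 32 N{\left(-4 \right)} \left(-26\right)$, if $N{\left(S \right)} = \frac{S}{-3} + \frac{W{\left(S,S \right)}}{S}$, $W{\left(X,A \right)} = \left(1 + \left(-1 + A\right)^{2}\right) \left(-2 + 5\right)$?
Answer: $- \frac{45344}{3} \approx -15115.0$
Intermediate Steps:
$W{\left(X,A \right)} = 3 + 3 \left(-1 + A\right)^{2}$ ($W{\left(X,A \right)} = \left(1 + \left(-1 + A\right)^{2}\right) 3 = 3 + 3 \left(-1 + A\right)^{2}$)
$N{\left(S \right)} = - \frac{S}{3} + \frac{3 + 3 \left(-1 + S\right)^{2}}{S}$ ($N{\left(S \right)} = \frac{S}{-3} + \frac{3 + 3 \left(-1 + S\right)^{2}}{S} = S \left(- \frac{1}{3}\right) + \frac{3 + 3 \left(-1 + S\right)^{2}}{S} = - \frac{S}{3} + \frac{3 + 3 \left(-1 + S\right)^{2}}{S}$)
$- 32 N{\left(-4 \right)} \left(-26\right) = - 32 \left(-6 + \frac{6}{-4} + \frac{8}{3} \left(-4\right)\right) \left(-26\right) = - 32 \left(-6 + 6 \left(- \frac{1}{4}\right) - \frac{32}{3}\right) \left(-26\right) = - 32 \left(-6 - \frac{3}{2} - \frac{32}{3}\right) \left(-26\right) = \left(-32\right) \left(- \frac{109}{6}\right) \left(-26\right) = \frac{1744}{3} \left(-26\right) = - \frac{45344}{3}$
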